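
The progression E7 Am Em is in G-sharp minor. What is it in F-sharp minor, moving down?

D7 Gm Dm

G-sharp minor down to F-sharp minor is a major second; each chord root moves by that interval while the quality stays the same.
E7: root E down a major second → D, giving D7.
Am: root A down a major second → G, giving Gm.
Em: root E down a major second → D, giving Dm.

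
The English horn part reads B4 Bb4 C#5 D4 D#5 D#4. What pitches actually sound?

E4 Eb4 F#4 G3 G#4 G#3

Written C4 on the English horn sounds as F3, a perfect fifth lower; apply that shift to every note.
B4 gives E4
Bb4 gives Eb4
C#5 gives F#4
D4 gives G3
D#5 gives G#4
D#4 gives G#3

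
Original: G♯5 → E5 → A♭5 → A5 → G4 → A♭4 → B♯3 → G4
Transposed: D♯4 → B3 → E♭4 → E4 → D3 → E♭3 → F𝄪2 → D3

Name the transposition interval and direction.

From G#5 to D#4 is 11 letter names — an eleventh of some quality.
D#4 to G#5 is 17 semitones, which makes it a perfect eleventh; the second version is lower, so the direction is down.
Checking another pair — G4 → D3 — gives the same interval.

down a perfect eleventh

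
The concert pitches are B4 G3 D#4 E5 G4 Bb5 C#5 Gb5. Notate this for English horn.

F#5 D4 A#4 B5 D5 F6 G#5 Db6

The English horn sounds a perfect fifth below written, so the written part must be a perfect fifth above concert — transpose each note up.
B4 gives F#5
G3 gives D4
D#4 gives A#4
E5 gives B5
G4 gives D5
Bb5 gives F6
C#5 gives G#5
Gb5 gives Db6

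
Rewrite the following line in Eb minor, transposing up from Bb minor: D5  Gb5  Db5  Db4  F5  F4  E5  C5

G5 Cb6 Gb5 Gb4 Bb5 Bb4 A5 F5

Bb minor to Eb minor up is a perfect fourth, so every note moves up by that interval.
D5 becomes G5
Gb5 becomes Cb6
Db5 becomes Gb5
Db4 becomes Gb4
F5 becomes Bb5
F4 becomes Bb4
E5 becomes A5
C5 becomes F5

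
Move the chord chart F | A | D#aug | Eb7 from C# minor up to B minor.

C# minor up to B minor is a minor seventh; each chord root moves by that interval while the quality stays the same.
F: root F up a minor seventh → Eb, giving Eb.
A: root A up a minor seventh → G, giving G.
D#aug: root D# up a minor seventh → C#, giving C#aug.
Eb7: root Eb up a minor seventh → Db, giving Db7.

Eb G C#aug Db7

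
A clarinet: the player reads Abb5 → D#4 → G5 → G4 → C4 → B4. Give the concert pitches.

Fb5 B#3 E5 E4 A3 G#4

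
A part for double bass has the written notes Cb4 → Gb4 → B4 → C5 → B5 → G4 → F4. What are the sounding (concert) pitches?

Cb3 Gb3 B3 C4 B4 G3 F3

The double bass sounds a perfect octave below written, so transpose each written note down a perfect octave.
Cb4 to Cb3
Gb4 to Gb3
B4 to B3
C5 to C4
B5 to B4
G4 to G3
F4 to F3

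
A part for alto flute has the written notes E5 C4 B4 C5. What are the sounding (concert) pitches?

The alto flute sounds a perfect fourth below written, so transpose each written note down a perfect fourth.
E5 → B4
C4 → G3
B4 → F#4
C5 → G4

B4 G3 F#4 G4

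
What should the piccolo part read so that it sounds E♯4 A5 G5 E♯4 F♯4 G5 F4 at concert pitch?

Written C4 sounds as C5 on the piccolo, so concert pitches are written a perfect octave down.
E#4 -> E#3
A5 -> A4
G5 -> G4
E#4 -> E#3
F#4 -> F#3
G5 -> G4
F4 -> F3

E#3 A4 G4 E#3 F#3 G4 F3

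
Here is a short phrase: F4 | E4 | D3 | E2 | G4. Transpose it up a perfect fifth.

C5 B4 A3 B2 D5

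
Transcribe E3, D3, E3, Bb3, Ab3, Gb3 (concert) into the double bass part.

E4 D4 E4 Bb4 Ab4 Gb4

The double bass sounds a perfect octave below written, so the written part must be a perfect octave above concert — transpose each note up.
E3 gives E4
D3 gives D4
E3 gives E4
Bb3 gives Bb4
Ab3 gives Ab4
Gb3 gives Gb4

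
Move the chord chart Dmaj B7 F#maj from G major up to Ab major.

Ebmaj C7 Gmaj

G major up to Ab major is a minor second; each chord root moves by that interval while the quality stays the same.
Dmaj: root D up a minor second → Eb, giving Ebmaj.
B7: root B up a minor second → C, giving C7.
F#maj: root F# up a minor second → G, giving Gmaj.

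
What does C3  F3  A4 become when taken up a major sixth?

C3 to A3
F3 to D4
A4 to F#5

A3 D4 F#5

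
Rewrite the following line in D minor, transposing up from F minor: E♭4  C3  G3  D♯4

C5 A3 E4 B#4

F minor to D minor up is a major sixth, so every note moves up by that interval.
Eb4 gives C5
C3 gives A3
G3 gives E4
D#4 gives B#4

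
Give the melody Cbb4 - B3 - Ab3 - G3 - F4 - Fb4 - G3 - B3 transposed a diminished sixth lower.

Eb3 D##3 C#3 B#2 A#3 A3 B#2 D##3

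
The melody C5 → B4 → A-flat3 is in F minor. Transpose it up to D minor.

A5 G#5 F4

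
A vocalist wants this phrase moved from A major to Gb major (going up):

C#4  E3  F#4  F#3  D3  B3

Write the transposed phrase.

Bb4 Db4 Eb5 Eb4 Cb4 Ab4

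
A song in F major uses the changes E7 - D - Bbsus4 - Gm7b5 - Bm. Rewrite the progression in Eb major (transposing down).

D7 C Absus4 Fm7b5 Am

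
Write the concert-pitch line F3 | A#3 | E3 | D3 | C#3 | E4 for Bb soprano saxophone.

G3 B#3 F#3 E3 D#3 F#4

The Bb soprano saxophone sounds a major second below written, so the written part must be a major second above concert — transpose each note up.
F3 gives G3
A#3 gives B#3
E3 gives F#3
D3 gives E3
C#3 gives D#3
E4 gives F#4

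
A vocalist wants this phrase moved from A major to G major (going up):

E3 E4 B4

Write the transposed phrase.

From A up to G is a minor seventh; apply that to each pitch.
E3 to D4
E4 to D5
B4 to A5

D4 D5 A5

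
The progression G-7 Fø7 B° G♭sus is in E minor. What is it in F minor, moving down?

E minor down to F minor is a major seventh; each chord root moves by that interval while the quality stays the same.
G-7: root G down a major seventh → Ab, giving Ab-7.
Fø7: root F down a major seventh → Gb, giving Gbø7.
B°: root B down a major seventh → C, giving C°.
G♭sus: root G♭ down a major seventh → Abb, giving Abbsus.

Ab-7 Gbø7 C° Abbsus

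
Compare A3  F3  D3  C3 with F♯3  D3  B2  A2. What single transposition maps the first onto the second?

down a minor third

Take the first pair: A3 → F#3. A to F spans 3 letter names, so the interval is some kind of third.
F#3 to A3 is 3 semitones, which makes it a minor third; the second version is lower, so the direction is down.
Checking another pair — C3 → A2 — gives the same interval.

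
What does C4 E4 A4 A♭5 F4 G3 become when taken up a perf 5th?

C4 up a perfect fifth is G4.
E4 up a perfect fifth is B4.
A perfect fifth up from A4 gives E5.
A perfect fifth up from Ab5 gives Eb6.
F4 up a perfect fifth is C5.
A perfect fifth up from G3 gives D4.

G4 B4 E5 Eb6 C5 D4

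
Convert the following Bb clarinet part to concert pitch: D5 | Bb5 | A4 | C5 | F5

Written C4 on the Bb clarinet sounds as Bb3, a major second lower; apply that shift to every note.
D5 -> C5
Bb5 -> Ab5
A4 -> G4
C5 -> Bb4
F5 -> Eb5

C5 Ab5 G4 Bb4 Eb5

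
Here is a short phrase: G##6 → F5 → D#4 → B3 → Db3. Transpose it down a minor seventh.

A##5 G4 E#3 C#3 Eb2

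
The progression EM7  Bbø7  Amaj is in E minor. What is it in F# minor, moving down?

F#M7 Cø7 Bmaj

E minor down to F# minor is a minor seventh; each chord root moves by that interval while the quality stays the same.
EM7: root E down a minor seventh → F#, giving F#M7.
Bbø7: root Bb down a minor seventh → C, giving Cø7.
Amaj: root A down a minor seventh → B, giving Bmaj.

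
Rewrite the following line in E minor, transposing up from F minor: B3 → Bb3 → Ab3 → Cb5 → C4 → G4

F minor to E minor up is a major seventh, so every note moves up by that interval.
B3 to A#4
Bb3 to A4
Ab3 to G4
Cb5 to Bb5
C4 to B4
G4 to F#5

A#4 A4 G4 Bb5 B4 F#5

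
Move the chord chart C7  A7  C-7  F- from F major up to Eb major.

Bb7 G7 Bb-7 Eb-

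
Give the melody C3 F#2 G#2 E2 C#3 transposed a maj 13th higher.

A4 D#4 E#4 C#4 A#4

C3 up a major thirteenth is A4.
A major thirteenth up from F#2 gives D#4.
G#2 up a major thirteenth is E#4.
E2: a thirteenth up reaches C, and 21 semitones makes it C#4.
A major thirteenth up from C#3 gives A#4.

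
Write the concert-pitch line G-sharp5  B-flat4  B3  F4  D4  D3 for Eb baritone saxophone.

The Eb baritone saxophone sounds a major thirteenth below written, so the written part must be a major thirteenth above concert — transpose each note up.
G#5 -> E#7
Bb4 -> G6
B3 -> G#5
F4 -> D6
D4 -> B5
D3 -> B4

E#7 G6 G#5 D6 B5 B4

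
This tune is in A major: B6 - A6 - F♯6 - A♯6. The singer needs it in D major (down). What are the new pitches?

From A down to D is a perfect fifth; apply that to each pitch.
B6 gives E6
A6 gives D6
F#6 gives B5
A#6 gives D#6

E6 D6 B5 D#6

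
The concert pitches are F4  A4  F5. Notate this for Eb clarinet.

D4 F#4 D5

Written C4 sounds as Eb4 on the Eb clarinet, so concert pitches are written a minor third down.
F4 becomes D4
A4 becomes F#4
F5 becomes D5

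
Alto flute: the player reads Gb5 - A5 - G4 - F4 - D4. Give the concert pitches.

Written C4 on the alto flute sounds as G3, a perfect fourth lower; apply that shift to every note.
Gb5 to Db5
A5 to E5
G4 to D4
F4 to C4
D4 to A3

Db5 E5 D4 C4 A3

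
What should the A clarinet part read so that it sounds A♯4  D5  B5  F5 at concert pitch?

The A clarinet sounds a minor third below written, so the written part must be a minor third above concert — transpose each note up.
A#4 -> C#5
D5 -> F5
B5 -> D6
F5 -> Ab5

C#5 F5 D6 Ab5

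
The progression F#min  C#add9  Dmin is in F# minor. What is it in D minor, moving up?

F# minor up to D minor is a minor sixth; each chord root moves by that interval while the quality stays the same.
F#min: root F# up a minor sixth → D, giving Dmin.
C#add9: root C# up a minor sixth → A, giving Aadd9.
Dmin: root D up a minor sixth → Bb, giving Bbmin.

Dmin Aadd9 Bbmin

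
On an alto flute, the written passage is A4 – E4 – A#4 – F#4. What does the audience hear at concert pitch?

E4 B3 E#4 C#4

The alto flute sounds a perfect fourth below written, so transpose each written note down a perfect fourth.
A4 to E4
E4 to B3
A#4 to E#4
F#4 to C#4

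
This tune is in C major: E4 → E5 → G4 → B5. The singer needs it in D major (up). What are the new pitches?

F#4 F#5 A4 C#6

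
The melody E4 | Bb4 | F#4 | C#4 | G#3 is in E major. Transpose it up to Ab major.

Ab4 Ebb5 Bb4 F4 C4

From E up to Ab is a diminished fourth; apply that to each pitch.
E4 → Ab4
Bb4 → Ebb5
F#4 → Bb4
C#4 → F4
G#3 → C4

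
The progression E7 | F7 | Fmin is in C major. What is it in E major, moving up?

G#7 A7 Amin

C major up to E major is a major third; each chord root moves by that interval while the quality stays the same.
E7: root E up a major third → G#, giving G#7.
F7: root F up a major third → A, giving A7.
Fmin: root F up a major third → A, giving Amin.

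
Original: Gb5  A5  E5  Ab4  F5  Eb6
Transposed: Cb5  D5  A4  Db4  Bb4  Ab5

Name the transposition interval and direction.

down a perfect fifth

Take the first pair: Gb5 → Cb5. G to C spans 5 letter names, so the interval is some kind of fifth.
Cb5 to Gb5 is 7 semitones, which makes it a perfect fifth; the second version is lower, so the direction is down.
Checking another pair — Eb6 → Ab5 — gives the same interval.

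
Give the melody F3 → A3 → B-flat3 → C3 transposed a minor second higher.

Gb3 Bb3 Cb4 Db3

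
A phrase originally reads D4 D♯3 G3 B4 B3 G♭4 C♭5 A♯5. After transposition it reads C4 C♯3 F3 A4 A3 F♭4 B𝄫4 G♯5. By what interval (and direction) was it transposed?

down a major second

From D4 to C4 is 2 letter names — a second of some quality.
C4 to D4 is 2 semitones, which makes it a major second; the second version is lower, so the direction is down.
Checking another pair — A#5 → G#5 — gives the same interval.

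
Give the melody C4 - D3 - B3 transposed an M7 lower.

Db3 Eb2 C3

C4 → Db3
D3 → Eb2
B3 → C3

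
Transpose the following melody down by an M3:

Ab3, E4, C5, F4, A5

Fb3 C4 Ab4 Db4 F5

Ab3 gives Fb3
E4 gives C4
C5 gives Ab4
F4 gives Db4
A5 gives F5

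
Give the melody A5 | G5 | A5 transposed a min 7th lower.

A5: a seventh down reaches B, and 10 semitones makes it B4.
G5 down a minor seventh is A4.
A5: a seventh down reaches B, and 10 semitones makes it B4.

B4 A4 B4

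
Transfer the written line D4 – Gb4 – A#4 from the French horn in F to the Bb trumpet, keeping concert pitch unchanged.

A3 Db4 E#4

First find concert pitch: the French horn in F sounds a perfect fifth below written, so D4 Gb4 A#4 sounds G3 Cb4 D#4.
Then write for Bb trumpet: it sounds a major second below written, so the part must be a major second above concert.
G3 → A3
Cb4 → Db4
D#4 → E#4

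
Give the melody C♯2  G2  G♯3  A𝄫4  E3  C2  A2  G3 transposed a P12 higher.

A perfect twelfth up from C#2 gives G#3.
A perfect twelfth up from G2 gives D4.
G#3: a twelfth up reaches D, and 19 semitones makes it D#5.
A perfect twelfth up from Abb4 gives Ebb6.
A perfect twelfth up from E3 gives B4.
C2 up a perfect twelfth is G3.
A2: a twelfth up reaches E, and 19 semitones makes it E4.
A perfect twelfth up from G3 gives D5.

G#3 D4 D#5 Ebb6 B4 G3 E4 D5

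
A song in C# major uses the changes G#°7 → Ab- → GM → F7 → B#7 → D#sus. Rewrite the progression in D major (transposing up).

C# major up to D major is a minor second; each chord root moves by that interval while the quality stays the same.
G#°7: root G# up a minor second → A, giving A°7.
Ab-: root Ab up a minor second → Bbb, giving Bbb-.
GM: root G up a minor second → Ab, giving AbM.
F7: root F up a minor second → Gb, giving Gb7.
B#7: root B# up a minor second → C#, giving C#7.
D#sus: root D# up a minor second → E, giving Esus.

A°7 Bbb- AbM Gb7 C#7 Esus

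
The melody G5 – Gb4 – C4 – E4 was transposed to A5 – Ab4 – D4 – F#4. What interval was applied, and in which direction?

up a major second

From G5 to A5 is 2 letter names — a second of some quality.
G5 to A5 is 2 semitones, which makes it a major second; the second version is higher, so the direction is up.
Checking another pair — E4 → F#4 — gives the same interval.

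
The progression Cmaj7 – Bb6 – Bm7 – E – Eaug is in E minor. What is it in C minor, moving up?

E minor up to C minor is a minor sixth; each chord root moves by that interval while the quality stays the same.
Cmaj7: root C up a minor sixth → Ab, giving Abmaj7.
Bb6: root Bb up a minor sixth → Gb, giving Gb6.
Bm7: root B up a minor sixth → G, giving Gm7.
E: root E up a minor sixth → C, giving C.
Eaug: root E up a minor sixth → C, giving Caug.

Abmaj7 Gb6 Gm7 C Caug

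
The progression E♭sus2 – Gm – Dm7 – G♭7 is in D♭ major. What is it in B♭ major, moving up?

Csus2 Em Bm7 Eb7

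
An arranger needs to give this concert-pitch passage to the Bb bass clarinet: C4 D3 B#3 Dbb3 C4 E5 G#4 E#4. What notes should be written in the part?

The Bb bass clarinet sounds a major ninth below written, so the written part must be a major ninth above concert — transpose each note up.
C4 becomes D5
D3 becomes E4
B#3 becomes C##5
Dbb3 becomes Ebb4
C4 becomes D5
E5 becomes F#6
G#4 becomes A#5
E#4 becomes F##5

D5 E4 C##5 Ebb4 D5 F#6 A#5 F##5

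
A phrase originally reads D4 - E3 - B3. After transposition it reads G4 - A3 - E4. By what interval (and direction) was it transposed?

up a perfect fourth

Take the first pair: D4 → G4. D to G spans 4 letter names, so the interval is some kind of fourth.
D4 to G4 is 5 semitones, which makes it a perfect fourth; the second version is higher, so the direction is up.
Checking another pair — B3 → E4 — gives the same interval.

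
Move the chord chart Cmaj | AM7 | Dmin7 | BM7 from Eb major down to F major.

Dmaj BM7 Emin7 C#M7

Eb major down to F major is a minor seventh; each chord root moves by that interval while the quality stays the same.
Cmaj: root C down a minor seventh → D, giving Dmaj.
AM7: root A down a minor seventh → B, giving BM7.
Dmin7: root D down a minor seventh → E, giving Emin7.
BM7: root B down a minor seventh → C#, giving C#M7.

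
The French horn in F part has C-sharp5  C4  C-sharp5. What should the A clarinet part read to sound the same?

First find concert pitch: the French horn in F sounds a perfect fifth below written, so C-sharp5 C4 C-sharp5 sounds F#4 F3 F#4.
Then write for A clarinet: it sounds a minor third below written, so the part must be a minor third above concert.
F#4 → A4
F3 → Ab3
F#4 → A4

A4 Ab3 A4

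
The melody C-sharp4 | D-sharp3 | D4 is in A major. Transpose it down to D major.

A major to D major down is a perfect fifth, so every note moves down by that interval.
C#4 to F#3
D#3 to G#2
D4 to G3

F#3 G#2 G3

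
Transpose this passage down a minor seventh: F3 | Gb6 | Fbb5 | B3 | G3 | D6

G2 Ab5 Gbb4 C#3 A2 E5

F3 down a minor seventh is G2.
A minor seventh down from Gb6 gives Ab5.
A minor seventh down from Fbb5 gives Gbb4.
B3: a seventh down reaches C, and 10 semitones makes it C#3.
A minor seventh down from G3 gives A2.
D6 down a minor seventh is E5.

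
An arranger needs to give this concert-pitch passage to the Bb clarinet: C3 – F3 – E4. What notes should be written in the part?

The Bb clarinet sounds a major second below written, so the written part must be a major second above concert — transpose each note up.
C3 to D3
F3 to G3
E4 to F#4

D3 G3 F#4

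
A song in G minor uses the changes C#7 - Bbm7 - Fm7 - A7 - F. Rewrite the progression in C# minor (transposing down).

G minor down to C# minor is a diminished fifth; each chord root moves by that interval while the quality stays the same.
C#7: root C# down a diminished fifth → F##, giving F##7.
Bbm7: root Bb down a diminished fifth → E, giving Em7.
Fm7: root F down a diminished fifth → B, giving Bm7.
A7: root A down a diminished fifth → D#, giving D#7.
F: root F down a diminished fifth → B, giving B.

F##7 Em7 Bm7 D#7 B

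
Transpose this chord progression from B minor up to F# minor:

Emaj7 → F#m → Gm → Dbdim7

B minor up to F# minor is a perfect fifth; each chord root moves by that interval while the quality stays the same.
Emaj7: root E up a perfect fifth → B, giving Bmaj7.
F#m: root F# up a perfect fifth → C#, giving C#m.
Gm: root G up a perfect fifth → D, giving Dm.
Dbdim7: root Db up a perfect fifth → Ab, giving Abdim7.

Bmaj7 C#m Dm Abdim7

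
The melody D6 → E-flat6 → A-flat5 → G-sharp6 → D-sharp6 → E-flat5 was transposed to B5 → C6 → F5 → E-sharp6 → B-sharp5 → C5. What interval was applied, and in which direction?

From D6 to B5 is 3 letter names — a third of some quality.
B5 to D6 is 3 semitones, which makes it a minor third; the second version is lower, so the direction is down.
Checking another pair — Eb5 → C5 — gives the same interval.

down a minor third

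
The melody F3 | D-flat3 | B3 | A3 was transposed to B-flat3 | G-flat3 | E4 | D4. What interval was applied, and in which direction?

up a perfect fourth

From F3 to Bb3 is 4 letter names — a fourth of some quality.
F3 to Bb3 is 5 semitones, which makes it a perfect fourth; the second version is higher, so the direction is up.
Checking another pair — A3 → D4 — gives the same interval.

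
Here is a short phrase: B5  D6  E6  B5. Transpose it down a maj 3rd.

B5 down a major third is G5.
D6 down a major third is Bb5.
E6: a third down reaches C, and 4 semitones makes it C6.
B5: a third down reaches G, and 4 semitones makes it G5.

G5 Bb5 C6 G5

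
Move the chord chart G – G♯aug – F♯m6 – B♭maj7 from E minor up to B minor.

D D#aug C#m6 Fmaj7

E minor up to B minor is a perfect fifth; each chord root moves by that interval while the quality stays the same.
G: root G up a perfect fifth → D, giving D.
G♯aug: root G♯ up a perfect fifth → D#, giving D#aug.
F♯m6: root F♯ up a perfect fifth → C#, giving C#m6.
B♭maj7: root B♭ up a perfect fifth → F, giving Fmaj7.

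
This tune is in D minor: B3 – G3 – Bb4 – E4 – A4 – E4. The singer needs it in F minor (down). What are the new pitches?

D3 Bb2 Db4 G3 C4 G3

D minor to F minor down is a major sixth, so every note moves down by that interval.
B3 → D3
G3 → Bb2
Bb4 → Db4
E4 → G3
A4 → C4
E4 → G3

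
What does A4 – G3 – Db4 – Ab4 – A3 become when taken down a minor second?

G#4 F#3 C4 G4 G#3

A minor second down from A4 gives G#4.
G3 down a minor second is F#3.
Db4: a second down reaches C, and 1 semitone makes it C4.
Ab4: a second down reaches G, and 1 semitone makes it G4.
A3: a second down reaches G, and 1 semitone makes it G#3.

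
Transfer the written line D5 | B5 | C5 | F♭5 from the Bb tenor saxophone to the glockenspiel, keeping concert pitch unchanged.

C2 A2 Bb1 Ebb2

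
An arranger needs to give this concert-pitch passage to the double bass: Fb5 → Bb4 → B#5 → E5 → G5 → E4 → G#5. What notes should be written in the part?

Fb6 Bb5 B#6 E6 G6 E5 G#6

Written C4 sounds as C3 on the double bass, so concert pitches are written a perfect octave up.
Fb5 gives Fb6
Bb4 gives Bb5
B#5 gives B#6
E5 gives E6
G5 gives G6
E4 gives E5
G#5 gives G#6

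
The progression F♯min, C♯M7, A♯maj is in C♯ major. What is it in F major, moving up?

Bbmin FM7 Dmaj

C♯ major up to F major is a diminished fourth; each chord root moves by that interval while the quality stays the same.
F♯min: root F♯ up a diminished fourth → Bb, giving Bbmin.
C♯M7: root C♯ up a diminished fourth → F, giving FM7.
A♯maj: root A♯ up a diminished fourth → D, giving Dmaj.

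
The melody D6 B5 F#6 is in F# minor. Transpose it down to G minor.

Eb5 C5 G5

From F# down to G is a major seventh; apply that to each pitch.
D6 becomes Eb5
B5 becomes C5
F#6 becomes G5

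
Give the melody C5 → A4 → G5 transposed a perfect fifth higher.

G5 E5 D6

C5 to G5
A4 to E5
G5 to D6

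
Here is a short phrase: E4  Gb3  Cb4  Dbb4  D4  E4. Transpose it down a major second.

D4 Fb3 Bbb3 Cbb4 C4 D4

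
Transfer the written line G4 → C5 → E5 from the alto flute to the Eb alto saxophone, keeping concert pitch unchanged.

B4 E5 G#5

First find concert pitch: the alto flute sounds a perfect fourth below written, so G4 C5 E5 sounds D4 G4 B4.
Then write for Eb alto saxophone: it sounds a major sixth below written, so the part must be a major sixth above concert.
D4 → B4
G4 → E5
B4 → G#5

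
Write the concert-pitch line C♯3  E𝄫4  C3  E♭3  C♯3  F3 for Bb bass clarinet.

Written C4 sounds as Bb2 on the Bb bass clarinet, so concert pitches are written a major ninth up.
C#3 -> D#4
Ebb4 -> Fb5
C3 -> D4
Eb3 -> F4
C#3 -> D#4
F3 -> G4

D#4 Fb5 D4 F4 D#4 G4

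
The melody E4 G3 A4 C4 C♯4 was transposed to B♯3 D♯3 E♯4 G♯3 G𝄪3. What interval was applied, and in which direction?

From E4 to B#3 is 4 letter names — a fourth of some quality.
B#3 to E4 is 4 semitones, which makes it a diminished fourth; the second version is lower, so the direction is down.
Checking another pair — C#4 → G##3 — gives the same interval.

down a diminished fourth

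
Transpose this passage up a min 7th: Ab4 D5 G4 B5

Ab4 -> Gb5
D5 -> C6
G4 -> F5
B5 -> A6

Gb5 C6 F5 A6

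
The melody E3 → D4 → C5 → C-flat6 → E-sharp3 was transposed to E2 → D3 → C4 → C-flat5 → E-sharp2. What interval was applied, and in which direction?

From E3 to E2 is 8 letter names — an octave of some quality.
E2 to E3 is 12 semitones, which makes it a perfect octave; the second version is lower, so the direction is down.
Checking another pair — E#3 → E#2 — gives the same interval.

down a perfect octave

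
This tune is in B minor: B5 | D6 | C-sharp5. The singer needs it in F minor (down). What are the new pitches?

From B down to F is an augmented fourth; apply that to each pitch.
B5 -> F5
D6 -> Ab5
C#5 -> G4

F5 Ab5 G4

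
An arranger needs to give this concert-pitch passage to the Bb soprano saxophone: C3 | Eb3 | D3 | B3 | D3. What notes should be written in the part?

D3 F3 E3 C#4 E3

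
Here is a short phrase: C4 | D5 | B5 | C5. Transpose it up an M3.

E4 F#5 D#6 E5

C4 becomes E4
D5 becomes F#5
B5 becomes D#6
C5 becomes E5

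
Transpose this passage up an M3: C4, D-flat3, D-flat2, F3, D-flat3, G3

C4 to E4
Db3 to F3
Db2 to F2
F3 to A3
Db3 to F3
G3 to B3

E4 F3 F2 A3 F3 B3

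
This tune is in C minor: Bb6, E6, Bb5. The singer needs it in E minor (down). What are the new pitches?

D6 G#5 D5

C minor to E minor down is a minor sixth, so every note moves down by that interval.
Bb6 to D6
E6 to G#5
Bb5 to D5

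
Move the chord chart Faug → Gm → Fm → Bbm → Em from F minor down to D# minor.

F minor down to D# minor is a diminished third; each chord root moves by that interval while the quality stays the same.
Faug: root F down a diminished third → D#, giving D#aug.
Gm: root G down a diminished third → E#, giving E#m.
Fm: root F down a diminished third → D#, giving D#m.
Bbm: root Bb down a diminished third → G#, giving G#m.
Em: root E down a diminished third → C##, giving C##m.

D#aug E#m D#m G#m C##m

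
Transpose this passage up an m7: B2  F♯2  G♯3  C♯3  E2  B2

A3 E3 F#4 B3 D3 A3

B2 → A3
F#2 → E3
G#3 → F#4
C#3 → B3
E2 → D3
B2 → A3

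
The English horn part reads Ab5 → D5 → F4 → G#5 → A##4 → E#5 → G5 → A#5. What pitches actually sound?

Db5 G4 Bb3 C#5 D##4 A#4 C5 D#5

Written C4 on the English horn sounds as F3, a perfect fifth lower; apply that shift to every note.
Ab5 becomes Db5
D5 becomes G4
F4 becomes Bb3
G#5 becomes C#5
A##4 becomes D##4
E#5 becomes A#4
G5 becomes C5
A#5 becomes D#5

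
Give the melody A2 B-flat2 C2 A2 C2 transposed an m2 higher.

Bb2 Cb3 Db2 Bb2 Db2

A2 becomes Bb2
Bb2 becomes Cb3
C2 becomes Db2
A2 becomes Bb2
C2 becomes Db2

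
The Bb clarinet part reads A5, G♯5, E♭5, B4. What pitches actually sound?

G5 F#5 Db5 A4

Written C4 on the Bb clarinet sounds as Bb3, a major second lower; apply that shift to every note.
A5 to G5
G#5 to F#5
Eb5 to Db5
B4 to A4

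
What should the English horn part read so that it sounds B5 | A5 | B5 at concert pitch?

F#6 E6 F#6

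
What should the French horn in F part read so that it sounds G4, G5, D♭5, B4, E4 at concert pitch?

D5 D6 Ab5 F#5 B4

Written C4 sounds as F3 on the French horn in F, so concert pitches are written a perfect fifth up.
G4 -> D5
G5 -> D6
Db5 -> Ab5
B4 -> F#5
E4 -> B4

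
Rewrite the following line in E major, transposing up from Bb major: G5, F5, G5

C#6 B5 C#6

Bb major to E major up is an augmented fourth, so every note moves up by that interval.
G5 → C#6
F5 → B5
G5 → C#6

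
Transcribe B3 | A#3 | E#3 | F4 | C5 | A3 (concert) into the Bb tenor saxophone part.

The Bb tenor saxophone sounds a major ninth below written, so the written part must be a major ninth above concert — transpose each note up.
B3 → C#5
A#3 → B#4
E#3 → F##4
F4 → G5
C5 → D6
A3 → B4

C#5 B#4 F##4 G5 D6 B4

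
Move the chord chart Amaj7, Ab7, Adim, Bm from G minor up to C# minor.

D#maj7 D7 D#dim E#m

G minor up to C# minor is an augmented fourth; each chord root moves by that interval while the quality stays the same.
Amaj7: root A up an augmented fourth → D#, giving D#maj7.
Ab7: root Ab up an augmented fourth → D, giving D7.
Adim: root A up an augmented fourth → D#, giving D#dim.
Bm: root B up an augmented fourth → E#, giving E#m.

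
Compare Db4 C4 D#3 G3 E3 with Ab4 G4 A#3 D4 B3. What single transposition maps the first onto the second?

From Db4 to Ab4 is 5 letter names — a fifth of some quality.
Db4 to Ab4 is 7 semitones, which makes it a perfect fifth; the second version is higher, so the direction is up.
Checking another pair — E3 → B3 — gives the same interval.

up a perfect fifth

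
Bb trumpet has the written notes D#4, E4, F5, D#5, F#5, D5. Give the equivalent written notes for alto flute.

F#4 G4 Ab5 F#5 A5 F5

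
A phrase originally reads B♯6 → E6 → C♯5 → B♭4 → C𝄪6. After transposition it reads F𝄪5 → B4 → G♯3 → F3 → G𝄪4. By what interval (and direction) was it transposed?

down a perfect eleventh

From B#6 to F##5 is 11 letter names — an eleventh of some quality.
F##5 to B#6 is 17 semitones, which makes it a perfect eleventh; the second version is lower, so the direction is down.
Checking another pair — C##6 → G##4 — gives the same interval.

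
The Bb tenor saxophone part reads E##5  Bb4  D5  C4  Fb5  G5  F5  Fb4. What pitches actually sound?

D##4 Ab3 C4 Bb2 Ebb4 F4 Eb4 Ebb3

The Bb tenor saxophone sounds a major ninth below written, so transpose each written note down a major ninth.
E##5 gives D##4
Bb4 gives Ab3
D5 gives C4
C4 gives Bb2
Fb5 gives Ebb4
G5 gives F4
F5 gives Eb4
Fb4 gives Ebb3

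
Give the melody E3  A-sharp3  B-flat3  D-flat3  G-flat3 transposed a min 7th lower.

E3 down a minor seventh is F#2.
A#3: a seventh down reaches B, and 10 semitones makes it B#2.
A minor seventh down from Bb3 gives C3.
Db3: a seventh down reaches E, and 10 semitones makes it Eb2.
Gb3: a seventh down reaches A, and 10 semitones makes it Ab2.

F#2 B#2 C3 Eb2 Ab2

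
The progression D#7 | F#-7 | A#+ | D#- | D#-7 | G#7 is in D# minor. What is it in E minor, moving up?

E7 G-7 B+ E- E-7 A7

D# minor up to E minor is a minor second; each chord root moves by that interval while the quality stays the same.
D#7: root D# up a minor second → E, giving E7.
F#-7: root F# up a minor second → G, giving G-7.
A#+: root A# up a minor second → B, giving B+.
D#-: root D# up a minor second → E, giving E-.
D#-7: root D# up a minor second → E, giving E-7.
G#7: root G# up a minor second → A, giving A7.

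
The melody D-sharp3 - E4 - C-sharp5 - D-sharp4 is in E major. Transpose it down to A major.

G#2 A3 F#4 G#3

From E down to A is a perfect fifth; apply that to each pitch.
D#3 to G#2
E4 to A3
C#5 to F#4
D#4 to G#3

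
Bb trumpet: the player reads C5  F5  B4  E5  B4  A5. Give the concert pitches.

Bb4 Eb5 A4 D5 A4 G5

Written C4 on the Bb trumpet sounds as Bb3, a major second lower; apply that shift to every note.
C5 -> Bb4
F5 -> Eb5
B4 -> A4
E5 -> D5
B4 -> A4
A5 -> G5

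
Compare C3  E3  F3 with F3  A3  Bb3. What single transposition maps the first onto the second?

up a perfect fourth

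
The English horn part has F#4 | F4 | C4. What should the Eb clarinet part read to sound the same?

G#3 G3 D3

First find concert pitch: the English horn sounds a perfect fifth below written, so F#4 F4 C4 sounds B3 Bb3 F3.
Then write for Eb clarinet: it sounds a minor third above written, so the part must be a minor third below concert.
B3 → G#3
Bb3 → G3
F3 → D3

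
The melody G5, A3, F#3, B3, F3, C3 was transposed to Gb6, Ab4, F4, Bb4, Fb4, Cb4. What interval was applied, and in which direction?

Take the first pair: G5 → Gb6. G to G spans 8 letter names, so the interval is some kind of octave.
G5 to Gb6 is 11 semitones, which makes it a diminished octave; the second version is higher, so the direction is up.
Checking another pair — C3 → Cb4 — gives the same interval.

up a diminished octave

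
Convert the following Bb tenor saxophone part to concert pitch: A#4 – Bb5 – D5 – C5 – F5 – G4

G#3 Ab4 C4 Bb3 Eb4 F3

Written C4 on the Bb tenor saxophone sounds as Bb2, a major ninth lower; apply that shift to every note.
A#4 → G#3
Bb5 → Ab4
D5 → C4
C5 → Bb3
F5 → Eb4
G4 → F3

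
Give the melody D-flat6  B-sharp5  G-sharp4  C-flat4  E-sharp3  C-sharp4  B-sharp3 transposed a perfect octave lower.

Db5 B#4 G#3 Cb3 E#2 C#3 B#2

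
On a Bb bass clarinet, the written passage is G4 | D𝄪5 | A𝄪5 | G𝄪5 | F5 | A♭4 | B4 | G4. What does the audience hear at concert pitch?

The Bb bass clarinet sounds a major ninth below written, so transpose each written note down a major ninth.
G4 to F3
D##5 to C##4
A##5 to G##4
G##5 to F##4
F5 to Eb4
Ab4 to Gb3
B4 to A3
G4 to F3

F3 C##4 G##4 F##4 Eb4 Gb3 A3 F3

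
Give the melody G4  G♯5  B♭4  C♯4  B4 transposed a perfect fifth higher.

D5 D#6 F5 G#4 F#5

G4 up a perfect fifth is D5.
G#5: a fifth up reaches D, and 7 semitones makes it D#6.
Bb4 up a perfect fifth is F5.
A perfect fifth up from C#4 gives G#4.
A perfect fifth up from B4 gives F#5.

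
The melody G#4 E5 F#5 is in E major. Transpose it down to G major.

B3 G4 A4

From E down to G is a major sixth; apply that to each pitch.
G#4 -> B3
E5 -> G4
F#5 -> A4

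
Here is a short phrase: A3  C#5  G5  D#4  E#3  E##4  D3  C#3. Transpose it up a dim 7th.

Gb4 Bb5 Fb6 C5 D4 D#5 Cb4 Bb3

A3 → Gb4
C#5 → Bb5
G5 → Fb6
D#4 → C5
E#3 → D4
E##4 → D#5
D3 → Cb4
C#3 → Bb3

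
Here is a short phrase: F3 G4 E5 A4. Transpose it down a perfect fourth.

C3 D4 B4 E4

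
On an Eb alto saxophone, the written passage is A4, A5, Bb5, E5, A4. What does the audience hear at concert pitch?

The Eb alto saxophone sounds a major sixth below written, so transpose each written note down a major sixth.
A4 -> C4
A5 -> C5
Bb5 -> Db5
E5 -> G4
A4 -> C4

C4 C5 Db5 G4 C4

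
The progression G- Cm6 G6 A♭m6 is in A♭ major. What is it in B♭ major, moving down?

A- Dm6 A6 Bbm6

A♭ major down to B♭ major is a minor seventh; each chord root moves by that interval while the quality stays the same.
G-: root G down a minor seventh → A, giving A-.
Cm6: root C down a minor seventh → D, giving Dm6.
G6: root G down a minor seventh → A, giving A6.
A♭m6: root A♭ down a minor seventh → Bb, giving Bbm6.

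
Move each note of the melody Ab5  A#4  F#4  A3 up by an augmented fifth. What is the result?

E6 E##5 C##5 E#4

An augmented fifth up from Ab5 gives E6.
An augmented fifth up from A#4 gives E##5.
An augmented fifth up from F#4 gives C##5.
A3 up an augmented fifth is E#4.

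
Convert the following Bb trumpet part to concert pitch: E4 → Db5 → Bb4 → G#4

D4 Cb5 Ab4 F#4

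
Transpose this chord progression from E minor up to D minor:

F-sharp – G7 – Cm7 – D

E F7 Bbm7 C

E minor up to D minor is a minor seventh; each chord root moves by that interval while the quality stays the same.
F-sharp: root F-sharp up a minor seventh → E, giving E.
G7: root G up a minor seventh → F, giving F7.
Cm7: root C up a minor seventh → Bb, giving Bbm7.
D: root D up a minor seventh → C, giving C.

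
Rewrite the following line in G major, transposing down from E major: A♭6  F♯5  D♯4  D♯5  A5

Cb6 A4 F#3 F#4 C5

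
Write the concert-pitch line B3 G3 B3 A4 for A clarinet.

D4 Bb3 D4 C5

The A clarinet sounds a minor third below written, so the written part must be a minor third above concert — transpose each note up.
B3 -> D4
G3 -> Bb3
B3 -> D4
A4 -> C5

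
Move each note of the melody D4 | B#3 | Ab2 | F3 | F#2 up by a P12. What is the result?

A5 F##5 Eb4 C5 C#4

D4 to A5
B#3 to F##5
Ab2 to Eb4
F3 to C5
F#2 to C#4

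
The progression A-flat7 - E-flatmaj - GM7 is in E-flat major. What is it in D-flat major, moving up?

Gb7 Dbmaj FM7

E-flat major up to D-flat major is a minor seventh; each chord root moves by that interval while the quality stays the same.
A-flat7: root A-flat up a minor seventh → Gb, giving Gb7.
E-flatmaj: root E-flat up a minor seventh → Db, giving Dbmaj.
GM7: root G up a minor seventh → F, giving FM7.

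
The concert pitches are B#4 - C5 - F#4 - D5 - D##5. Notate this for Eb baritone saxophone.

G##6 A6 D#6 B6 B##6

The Eb baritone saxophone sounds a major thirteenth below written, so the written part must be a major thirteenth above concert — transpose each note up.
B#4 → G##6
C5 → A6
F#4 → D#6
D5 → B6
D##5 → B##6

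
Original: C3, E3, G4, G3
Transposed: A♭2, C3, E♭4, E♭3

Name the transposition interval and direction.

down a major third

From C3 to Ab2 is 3 letter names — a third of some quality.
Ab2 to C3 is 4 semitones, which makes it a major third; the second version is lower, so the direction is down.
Checking another pair — G3 → Eb3 — gives the same interval.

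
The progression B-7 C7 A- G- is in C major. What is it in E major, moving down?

D#-7 E7 C#- B-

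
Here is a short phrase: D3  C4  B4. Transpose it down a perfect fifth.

G2 F3 E4

D3 → G2
C4 → F3
B4 → E4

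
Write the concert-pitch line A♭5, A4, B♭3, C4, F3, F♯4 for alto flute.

Db6 D5 Eb4 F4 Bb3 B4

Written C4 sounds as G3 on the alto flute, so concert pitches are written a perfect fourth up.
Ab5 → Db6
A4 → D5
Bb3 → Eb4
C4 → F4
F3 → Bb3
F#4 → B4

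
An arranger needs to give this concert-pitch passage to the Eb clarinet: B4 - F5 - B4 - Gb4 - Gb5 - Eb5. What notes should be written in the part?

The Eb clarinet sounds a minor third above written, so the written part must be a minor third below concert — transpose each note down.
B4 gives G#4
F5 gives D5
B4 gives G#4
Gb4 gives Eb4
Gb5 gives Eb5
Eb5 gives C5

G#4 D5 G#4 Eb4 Eb5 C5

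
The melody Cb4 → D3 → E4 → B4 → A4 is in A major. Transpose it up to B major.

Db4 E3 F#4 C#5 B4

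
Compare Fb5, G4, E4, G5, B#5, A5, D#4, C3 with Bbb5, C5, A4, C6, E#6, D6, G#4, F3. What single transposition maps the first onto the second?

up a perfect fourth

Take the first pair: Fb5 → Bbb5. F to B spans 4 letter names, so the interval is some kind of fourth.
Fb5 to Bbb5 is 5 semitones, which makes it a perfect fourth; the second version is higher, so the direction is up.
Checking another pair — C3 → F3 — gives the same interval.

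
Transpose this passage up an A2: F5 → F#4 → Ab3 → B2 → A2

F5: a second up reaches G, and 3 semitones makes it G#5.
F#4 up an augmented second is G##4.
An augmented second up from Ab3 gives B3.
B2: a second up reaches C, and 3 semitones makes it C##3.
An augmented second up from A2 gives B#2.

G#5 G##4 B3 C##3 B#2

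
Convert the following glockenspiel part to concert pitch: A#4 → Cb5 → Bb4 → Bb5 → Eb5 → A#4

The glockenspiel sounds a perfect fifteenth above written, so transpose each written note up a perfect fifteenth.
A#4 becomes A#6
Cb5 becomes Cb7
Bb4 becomes Bb6
Bb5 becomes Bb7
Eb5 becomes Eb7
A#4 becomes A#6

A#6 Cb7 Bb6 Bb7 Eb7 A#6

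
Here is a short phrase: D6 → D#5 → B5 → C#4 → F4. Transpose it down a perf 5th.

D6: a fifth down reaches G, and 7 semitones makes it G5.
A perfect fifth down from D#5 gives G#4.
B5 down a perfect fifth is E5.
C#4: a fifth down reaches F, and 7 semitones makes it F#3.
A perfect fifth down from F4 gives Bb3.

G5 G#4 E5 F#3 Bb3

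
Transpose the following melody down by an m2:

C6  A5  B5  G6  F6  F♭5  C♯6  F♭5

C6: a second down reaches B, and 1 semitone makes it B5.
A5 down a minor second is G#5.
A minor second down from B5 gives A#5.
G6: a second down reaches F, and 1 semitone makes it F#6.
F6 down a minor second is E6.
A minor second down from Fb5 gives Eb5.
C#6: a second down reaches B, and 1 semitone makes it B#5.
Fb5 down a minor second is Eb5.

B5 G#5 A#5 F#6 E6 Eb5 B#5 Eb5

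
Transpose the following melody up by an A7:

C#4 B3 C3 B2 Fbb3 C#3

B##4 A##4 B#3 A##3 Eb4 B##3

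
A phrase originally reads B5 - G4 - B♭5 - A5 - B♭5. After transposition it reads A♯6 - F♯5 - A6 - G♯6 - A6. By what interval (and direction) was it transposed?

up a major seventh

From B5 to A#6 is 7 letter names — a seventh of some quality.
B5 to A#6 is 11 semitones, which makes it a major seventh; the second version is higher, so the direction is up.
Checking another pair — Bb5 → A6 — gives the same interval.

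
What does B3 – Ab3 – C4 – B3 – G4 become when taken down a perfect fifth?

E3 Db3 F3 E3 C4

B3: a fifth down reaches E, and 7 semitones makes it E3.
Ab3: a fifth down reaches D, and 7 semitones makes it Db3.
C4: a fifth down reaches F, and 7 semitones makes it F3.
B3 down a perfect fifth is E3.
G4: a fifth down reaches C, and 7 semitones makes it C4.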